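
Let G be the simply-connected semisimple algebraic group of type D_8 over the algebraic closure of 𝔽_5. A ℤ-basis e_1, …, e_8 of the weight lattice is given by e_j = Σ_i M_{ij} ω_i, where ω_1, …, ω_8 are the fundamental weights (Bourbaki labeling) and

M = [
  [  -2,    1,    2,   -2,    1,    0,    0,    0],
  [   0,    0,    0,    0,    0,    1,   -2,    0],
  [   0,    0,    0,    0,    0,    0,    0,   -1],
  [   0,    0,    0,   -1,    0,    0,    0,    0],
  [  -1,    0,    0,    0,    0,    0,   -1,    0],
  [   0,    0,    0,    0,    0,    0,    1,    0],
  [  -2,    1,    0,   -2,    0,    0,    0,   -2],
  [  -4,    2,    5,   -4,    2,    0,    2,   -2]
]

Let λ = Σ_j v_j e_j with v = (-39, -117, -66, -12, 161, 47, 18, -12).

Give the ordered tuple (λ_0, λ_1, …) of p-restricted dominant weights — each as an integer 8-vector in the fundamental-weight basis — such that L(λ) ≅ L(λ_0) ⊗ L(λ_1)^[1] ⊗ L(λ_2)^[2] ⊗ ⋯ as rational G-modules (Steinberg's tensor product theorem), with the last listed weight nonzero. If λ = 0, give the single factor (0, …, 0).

((4, 1, 2, 2, 1, 3, 4, 2), (2, 2, 2, 2, 4, 3, 1, 4))

ω-coordinates c = M·v, v = (-39, -117, -66, -12, 161, 47, 18, -12):
  c_1 = (-2)·(-39) + (1)·(-117) + (2)·(-66) + (-2)·(-12) + 1·161 + 0·47 + 0·18 + (0)·(-12) = 14
  c_2 = (0)·(-39) + (0)·(-117) + (0)·(-66) + (0)·(-12) + 0·161 + 1·47 + (-2)·(18) + (0)·(-12) = 11
  c_3 = (0)·(-39) + (0)·(-117) + (0)·(-66) + (0)·(-12) + 0·161 + 0·47 + 0·18 + (-1)·(-12) = 12
  c_4 = (0)·(-39) + (0)·(-117) + (0)·(-66) + (-1)·(-12) + 0·161 + 0·47 + 0·18 + (0)·(-12) = 12
  c_5 = (-1)·(-39) + (0)·(-117) + (0)·(-66) + (0)·(-12) + 0·161 + 0·47 + (-1)·(18) + (0)·(-12) = 21
  c_6 = (0)·(-39) + (0)·(-117) + (0)·(-66) + (0)·(-12) + 0·161 + 0·47 + 1·18 + (0)·(-12) = 18
  c_7 = (-2)·(-39) + (1)·(-117) + (0)·(-66) + (-2)·(-12) + 0·161 + 0·47 + 0·18 + (-2)·(-12) = 9
  c_8 = (-4)·(-39) + (2)·(-117) + (5)·(-66) + (-4)·(-12) + 2·161 + 0·47 + 2·18 + (-2)·(-12) = 22
Base-5 expansion of each c_i:
  c_1 = 14 = 4·5^0 + 2·5^1
  c_2 = 11 = 1·5^0 + 2·5^1
  c_3 = 12 = 2·5^0 + 2·5^1
  c_4 = 12 = 2·5^0 + 2·5^1
  c_5 = 21 = 1·5^0 + 4·5^1
  c_6 = 18 = 3·5^0 + 3·5^1
  c_7 = 9 = 4·5^0 + 1·5^1
  c_8 = 22 = 2·5^0 + 4·5^1
Factor λ_0 = (4, 1, 2, 2, 1, 3, 4, 2)
Factor λ_1 = (2, 2, 2, 2, 4, 3, 1, 4)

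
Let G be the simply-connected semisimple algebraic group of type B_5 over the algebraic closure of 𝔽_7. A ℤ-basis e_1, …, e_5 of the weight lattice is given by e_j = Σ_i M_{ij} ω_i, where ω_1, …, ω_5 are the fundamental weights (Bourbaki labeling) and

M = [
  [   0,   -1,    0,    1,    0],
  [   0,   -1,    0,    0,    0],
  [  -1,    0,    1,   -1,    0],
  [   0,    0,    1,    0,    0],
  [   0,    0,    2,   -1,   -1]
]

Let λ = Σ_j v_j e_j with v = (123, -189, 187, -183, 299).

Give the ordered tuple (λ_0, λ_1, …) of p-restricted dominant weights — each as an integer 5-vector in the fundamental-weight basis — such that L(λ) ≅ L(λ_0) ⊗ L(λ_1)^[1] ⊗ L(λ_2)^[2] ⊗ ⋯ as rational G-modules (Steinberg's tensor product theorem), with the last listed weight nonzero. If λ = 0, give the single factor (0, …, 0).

Change of basis e → ω: c = M·v where v = (123, -189, 187, -183, 299):
  c_1 = 0·123 + (-1)·(-189) + 0·187 + (1)·(-183) + 0·299 = 6
  c_2 = 0·123 + (-1)·(-189) + 0·187 + (0)·(-183) + 0·299 = 189
  c_3 = (-1)·(123) + (0)·(-189) + 1·187 + (-1)·(-183) + 0·299 = 247
  c_4 = 0·123 + (0)·(-189) + 1·187 + (0)·(-183) + 0·299 = 187
  c_5 = 0·123 + (0)·(-189) + 2·187 + (-1)·(-183) + (-1)·(299) = 258
p = 7; digits c_i = Σ_j d_{ij}·7^j, 0 ≤ d_{ij} < 7:
  c_1 = 6 = 6·7^0
  c_2 = 189 = 0·7^0 + 6·7^1 + 3·7^2
  c_3 = 247 = 2·7^0 + 0·7^1 + 5·7^2
  c_4 = 187 = 5·7^0 + 5·7^1 + 3·7^2
  c_5 = 258 = 6·7^0 + 1·7^1 + 5·7^2
p-restricted factor λ_0 = (6, 0, 2, 5, 6)
p-restricted factor λ_1 = (0, 6, 0, 5, 1)
p-restricted factor λ_2 = (0, 3, 5, 3, 5)

((6, 0, 2, 5, 6), (0, 6, 0, 5, 1), (0, 3, 5, 3, 5))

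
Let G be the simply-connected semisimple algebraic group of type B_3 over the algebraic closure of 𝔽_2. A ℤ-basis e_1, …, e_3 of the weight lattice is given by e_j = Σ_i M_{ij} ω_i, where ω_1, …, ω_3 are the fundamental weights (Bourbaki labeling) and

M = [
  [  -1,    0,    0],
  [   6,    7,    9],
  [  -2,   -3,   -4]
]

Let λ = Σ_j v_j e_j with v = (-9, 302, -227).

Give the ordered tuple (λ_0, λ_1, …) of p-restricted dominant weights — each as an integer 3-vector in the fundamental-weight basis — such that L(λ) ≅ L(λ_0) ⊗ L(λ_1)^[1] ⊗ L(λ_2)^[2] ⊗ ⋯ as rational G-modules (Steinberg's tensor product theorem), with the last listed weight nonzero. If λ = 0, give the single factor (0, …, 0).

((1, 1, 0), (0, 0, 0), (0, 0, 1), (1, 0, 0), (0, 1, 1))

ω-coordinates c = M·v, v = (-9, 302, -227):
  c_1 = -1*-9 + 0*302 + 0*-227 = 9
  c_2 = 6*-9 + 7*302 + 9*-227 = 17
  c_3 = -2*-9 + -3*302 + -4*-227 = 20
Expand coordinatewise in base 2:
  c_1 = 9 = 1·2^0 + 0·2^1 + 0·2^2 + 1·2^3
  c_2 = 17 = 1·2^0 + 0·2^1 + 0·2^2 + 0·2^3 + 1·2^4
  c_3 = 20 = 0·2^0 + 0·2^1 + 1·2^2 + 0·2^3 + 1·2^4
Factor λ_0 = (1, 1, 0)
Factor λ_1 = (0, 0, 0)
Factor λ_2 = (0, 0, 1)
Factor λ_3 = (1, 0, 0)
Factor λ_4 = (0, 1, 1)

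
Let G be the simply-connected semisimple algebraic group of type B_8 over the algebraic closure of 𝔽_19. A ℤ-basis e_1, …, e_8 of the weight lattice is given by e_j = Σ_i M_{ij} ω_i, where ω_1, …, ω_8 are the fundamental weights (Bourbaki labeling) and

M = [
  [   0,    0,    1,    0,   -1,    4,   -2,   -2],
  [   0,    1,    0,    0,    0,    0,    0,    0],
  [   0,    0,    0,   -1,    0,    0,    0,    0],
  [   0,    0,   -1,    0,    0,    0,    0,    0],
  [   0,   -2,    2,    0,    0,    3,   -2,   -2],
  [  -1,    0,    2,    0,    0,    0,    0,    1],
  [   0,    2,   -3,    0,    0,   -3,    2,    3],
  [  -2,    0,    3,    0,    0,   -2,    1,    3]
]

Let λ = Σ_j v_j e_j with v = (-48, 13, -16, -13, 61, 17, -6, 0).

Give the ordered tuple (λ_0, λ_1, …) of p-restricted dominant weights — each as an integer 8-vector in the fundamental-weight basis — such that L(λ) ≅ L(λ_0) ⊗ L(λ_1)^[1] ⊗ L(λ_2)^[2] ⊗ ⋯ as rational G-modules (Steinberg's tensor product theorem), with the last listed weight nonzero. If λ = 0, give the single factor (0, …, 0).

In the fundamental-weight basis, λ has coordinates c = M·v (v = (-48, 13, -16, -13, 61, 17, -6, 0)):
  c_1 = (0)·(-48) + 0·13 + (1)·(-16) + (0)·(-13) + (-1)·(61) + 4·17 + (-2)·(-6) + (-2)·(0) = 3
  c_2 = (0)·(-48) + 1·13 + (0)·(-16) + (0)·(-13) + 0·61 + 0·17 + (0)·(-6) + 0·0 = 13
  c_3 = (0)·(-48) + 0·13 + (0)·(-16) + (-1)·(-13) + 0·61 + 0·17 + (0)·(-6) + 0·0 = 13
  c_4 = (0)·(-48) + 0·13 + (-1)·(-16) + (0)·(-13) + 0·61 + 0·17 + (0)·(-6) + 0·0 = 16
  c_5 = (0)·(-48) + (-2)·(13) + (2)·(-16) + (0)·(-13) + 0·61 + 3·17 + (-2)·(-6) + (-2)·(0) = 5
  c_6 = (-1)·(-48) + 0·13 + (2)·(-16) + (0)·(-13) + 0·61 + 0·17 + (0)·(-6) + 1·0 = 16
  c_7 = (0)·(-48) + 2·13 + (-3)·(-16) + (0)·(-13) + 0·61 + (-3)·(17) + (2)·(-6) + 3·0 = 11
  c_8 = (-2)·(-48) + 0·13 + (3)·(-16) + (0)·(-13) + 0·61 + (-2)·(17) + (1)·(-6) + 3·0 = 8
Expand coordinatewise in base 19:
  c_1 = 3 = 3·19^0
  c_2 = 13 = 13·19^0
  c_3 = 13 = 13·19^0
  c_4 = 16 = 16·19^0
  c_5 = 5 = 5·19^0
  c_6 = 16 = 16·19^0
  c_7 = 11 = 11·19^0
  c_8 = 8 = 8·19^0
Factor λ_0 = (3, 13, 13, 16, 5, 16, 11, 8)

((3, 13, 13, 16, 5, 16, 11, 8),)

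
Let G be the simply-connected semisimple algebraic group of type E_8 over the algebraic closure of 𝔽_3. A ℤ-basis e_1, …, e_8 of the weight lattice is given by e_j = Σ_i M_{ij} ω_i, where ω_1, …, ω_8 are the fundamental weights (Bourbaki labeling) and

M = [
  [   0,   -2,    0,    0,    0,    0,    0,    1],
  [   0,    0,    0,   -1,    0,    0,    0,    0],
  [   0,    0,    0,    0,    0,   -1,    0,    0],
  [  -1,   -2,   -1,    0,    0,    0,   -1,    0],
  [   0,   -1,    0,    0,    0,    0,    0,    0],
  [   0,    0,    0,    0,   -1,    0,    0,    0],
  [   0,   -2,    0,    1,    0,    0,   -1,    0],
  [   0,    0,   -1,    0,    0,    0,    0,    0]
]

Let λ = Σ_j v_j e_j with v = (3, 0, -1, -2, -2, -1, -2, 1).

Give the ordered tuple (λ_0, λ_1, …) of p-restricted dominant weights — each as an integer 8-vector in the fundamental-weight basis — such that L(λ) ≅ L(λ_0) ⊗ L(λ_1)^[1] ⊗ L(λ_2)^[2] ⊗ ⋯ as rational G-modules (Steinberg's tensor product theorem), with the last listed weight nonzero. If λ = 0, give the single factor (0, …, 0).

ω-coordinates c = M·v, v = (3, 0, -1, -2, -2, -1, -2, 1):
  c_1 = 0*3 + -2*0 + 0*-1 + 0*-2 + 0*-2 + 0*-1 + 0*-2 + 1*1 = 1
  c_2 = 0*3 + 0*0 + 0*-1 + -1*-2 + 0*-2 + 0*-1 + 0*-2 + 0*1 = 2
  c_3 = 0*3 + 0*0 + 0*-1 + 0*-2 + 0*-2 + -1*-1 + 0*-2 + 0*1 = 1
  c_4 = -1*3 + -2*0 + -1*-1 + 0*-2 + 0*-2 + 0*-1 + -1*-2 + 0*1 = 0
  c_5 = 0*3 + -1*0 + 0*-1 + 0*-2 + 0*-2 + 0*-1 + 0*-2 + 0*1 = 0
  c_6 = 0*3 + 0*0 + 0*-1 + 0*-2 + -1*-2 + 0*-1 + 0*-2 + 0*1 = 2
  c_7 = 0*3 + -2*0 + 0*-1 + 1*-2 + 0*-2 + 0*-1 + -1*-2 + 0*1 = 0
  c_8 = 0*3 + 0*0 + -1*-1 + 0*-2 + 0*-2 + 0*-1 + 0*-2 + 0*1 = 1
p = 3; digits c_i = Σ_j d_{ij}·3^j, 0 ≤ d_{ij} < 3:
  c_1 = 1 = 1·3^0
  c_2 = 2 = 2·3^0
  c_3 = 1 = 1·3^0
  c_4 = 0
  c_5 = 0
  c_6 = 2 = 2·3^0
  c_7 = 0
  c_8 = 1 = 1·3^0
λ_0 = (1, 2, 1, 0, 0, 2, 0, 1)

((1, 2, 1, 0, 0, 2, 0, 1),)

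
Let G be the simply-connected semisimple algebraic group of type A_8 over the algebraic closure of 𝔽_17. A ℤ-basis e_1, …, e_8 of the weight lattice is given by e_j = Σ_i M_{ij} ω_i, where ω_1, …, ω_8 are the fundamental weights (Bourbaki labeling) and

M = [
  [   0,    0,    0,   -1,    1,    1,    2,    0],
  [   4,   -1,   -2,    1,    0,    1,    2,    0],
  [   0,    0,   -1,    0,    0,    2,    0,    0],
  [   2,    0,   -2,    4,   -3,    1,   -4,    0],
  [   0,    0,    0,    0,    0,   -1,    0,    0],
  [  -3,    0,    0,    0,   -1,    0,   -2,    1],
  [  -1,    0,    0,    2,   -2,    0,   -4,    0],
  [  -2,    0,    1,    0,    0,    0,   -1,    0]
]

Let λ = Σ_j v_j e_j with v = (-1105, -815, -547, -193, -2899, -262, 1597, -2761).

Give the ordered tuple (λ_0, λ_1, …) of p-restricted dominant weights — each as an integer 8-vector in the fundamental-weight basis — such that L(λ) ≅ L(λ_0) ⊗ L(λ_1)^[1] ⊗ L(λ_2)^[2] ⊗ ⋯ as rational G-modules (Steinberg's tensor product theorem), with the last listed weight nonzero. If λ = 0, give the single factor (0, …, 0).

In the fundamental-weight basis, λ has coordinates c = M·v (v = (-1105, -815, -547, -193, -2899, -262, 1597, -2761)):
  c_1 = 0*-1105 + 0*-815 + 0*-547 + -1*-193 + 1*-2899 + 1*-262 + 2*1597 + 0*-2761 = 226
  c_2 = 4*-1105 + -1*-815 + -2*-547 + 1*-193 + 0*-2899 + 1*-262 + 2*1597 + 0*-2761 = 228
  c_3 = 0*-1105 + 0*-815 + -1*-547 + 0*-193 + 0*-2899 + 2*-262 + 0*1597 + 0*-2761 = 23
  c_4 = 2*-1105 + 0*-815 + -2*-547 + 4*-193 + -3*-2899 + 1*-262 + -4*1597 + 0*-2761 = 159
  c_5 = 0*-1105 + 0*-815 + 0*-547 + 0*-193 + 0*-2899 + -1*-262 + 0*1597 + 0*-2761 = 262
  c_6 = -3*-1105 + 0*-815 + 0*-547 + 0*-193 + -1*-2899 + 0*-262 + -2*1597 + 1*-2761 = 259
  c_7 = -1*-1105 + 0*-815 + 0*-547 + 2*-193 + -2*-2899 + 0*-262 + -4*1597 + 0*-2761 = 129
  c_8 = -2*-1105 + 0*-815 + 1*-547 + 0*-193 + 0*-2899 + 0*-262 + -1*1597 + 0*-2761 = 66
p = 17; digits c_i = Σ_j d_{ij}·17^j, 0 ≤ d_{ij} < 17:
  c_1 = 226 = 5·17^0 + 13·17^1
  c_2 = 228 = 7·17^0 + 13·17^1
  c_3 = 23 = 6·17^0 + 1·17^1
  c_4 = 159 = 6·17^0 + 9·17^1
  c_5 = 262 = 7·17^0 + 15·17^1
  c_6 = 259 = 4·17^0 + 15·17^1
  c_7 = 129 = 10·17^0 + 7·17^1
  c_8 = 66 = 15·17^0 + 3·17^1
p-restricted factor λ_0 = (5, 7, 6, 6, 7, 4, 10, 15)
p-restricted factor λ_1 = (13, 13, 1, 9, 15, 15, 7, 3)

((5, 7, 6, 6, 7, 4, 10, 15), (13, 13, 1, 9, 15, 15, 7, 3))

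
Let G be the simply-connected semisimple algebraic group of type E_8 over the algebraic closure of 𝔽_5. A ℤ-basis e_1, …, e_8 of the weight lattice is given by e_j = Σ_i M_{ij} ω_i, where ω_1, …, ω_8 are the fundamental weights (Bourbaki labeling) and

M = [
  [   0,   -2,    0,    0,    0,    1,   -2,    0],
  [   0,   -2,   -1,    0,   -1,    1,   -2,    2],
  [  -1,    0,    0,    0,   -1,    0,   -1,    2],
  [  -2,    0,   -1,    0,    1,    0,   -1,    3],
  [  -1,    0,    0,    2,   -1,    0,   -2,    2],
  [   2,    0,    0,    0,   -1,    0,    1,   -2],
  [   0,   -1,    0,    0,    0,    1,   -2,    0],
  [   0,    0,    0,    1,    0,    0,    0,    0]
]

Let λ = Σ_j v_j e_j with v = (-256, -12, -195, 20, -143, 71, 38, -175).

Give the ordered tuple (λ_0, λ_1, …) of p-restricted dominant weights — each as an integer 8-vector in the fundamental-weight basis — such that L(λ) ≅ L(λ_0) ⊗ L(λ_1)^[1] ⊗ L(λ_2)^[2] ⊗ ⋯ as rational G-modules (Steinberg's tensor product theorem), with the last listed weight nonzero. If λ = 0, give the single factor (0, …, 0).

Converting to the ω-basis (c_i = row i of M dotted with v = (-256, -12, -195, 20, -143, 71, 38, -175)):
  c_1 = (0)·(-256) + (-2)·(-12) + (0)·(-195) + (0)·(20) + (0)·(-143) + (1)·(71) + (-2)·(38) + (0)·(-175) = 19
  c_2 = (0)·(-256) + (-2)·(-12) + (-1)·(-195) + (0)·(20) + (-1)·(-143) + (1)·(71) + (-2)·(38) + (2)·(-175) = 7
  c_3 = (-1)·(-256) + (0)·(-12) + (0)·(-195) + (0)·(20) + (-1)·(-143) + (0)·(71) + (-1)·(38) + (2)·(-175) = 11
  c_4 = (-2)·(-256) + (0)·(-12) + (-1)·(-195) + (0)·(20) + (1)·(-143) + (0)·(71) + (-1)·(38) + (3)·(-175) = 1
  c_5 = (-1)·(-256) + (0)·(-12) + (0)·(-195) + (2)·(20) + (-1)·(-143) + (0)·(71) + (-2)·(38) + (2)·(-175) = 13
  c_6 = (2)·(-256) + (0)·(-12) + (0)·(-195) + (0)·(20) + (-1)·(-143) + (0)·(71) + (1)·(38) + (-2)·(-175) = 19
  c_7 = (0)·(-256) + (-1)·(-12) + (0)·(-195) + (0)·(20) + (0)·(-143) + (1)·(71) + (-2)·(38) + (0)·(-175) = 7
  c_8 = (0)·(-256) + (0)·(-12) + (0)·(-195) + (1)·(20) + (0)·(-143) + (0)·(71) + (0)·(38) + (0)·(-175) = 20
p = 5; digits c_i = Σ_j d_{ij}·5^j, 0 ≤ d_{ij} < 5:
  c_1 = 19 = 4·5^0 + 3·5^1
  c_2 = 7 = 2·5^0 + 1·5^1
  c_3 = 11 = 1·5^0 + 2·5^1
  c_4 = 1 = 1·5^0
  c_5 = 13 = 3·5^0 + 2·5^1
  c_6 = 19 = 4·5^0 + 3·5^1
  c_7 = 7 = 2·5^0 + 1·5^1
  c_8 = 20 = 0·5^0 + 4·5^1
p-restricted factor λ_0 = (4, 2, 1, 1, 3, 4, 2, 0)
p-restricted factor λ_1 = (3, 1, 2, 0, 2, 3, 1, 4)

((4, 2, 1, 1, 3, 4, 2, 0), (3, 1, 2, 0, 2, 3, 1, 4))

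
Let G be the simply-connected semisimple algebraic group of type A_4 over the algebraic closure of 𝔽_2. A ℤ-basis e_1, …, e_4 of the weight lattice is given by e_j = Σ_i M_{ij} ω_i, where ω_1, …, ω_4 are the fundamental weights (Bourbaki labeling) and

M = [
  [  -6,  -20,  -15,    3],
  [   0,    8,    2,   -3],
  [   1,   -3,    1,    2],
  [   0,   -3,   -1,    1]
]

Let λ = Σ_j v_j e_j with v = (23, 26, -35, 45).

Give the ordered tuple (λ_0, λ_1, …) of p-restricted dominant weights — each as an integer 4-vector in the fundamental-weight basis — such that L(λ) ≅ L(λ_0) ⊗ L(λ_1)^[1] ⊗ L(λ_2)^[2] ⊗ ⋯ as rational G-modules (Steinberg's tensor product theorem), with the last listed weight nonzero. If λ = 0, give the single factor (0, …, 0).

Change of basis e → ω: c = M·v where v = (23, 26, -35, 45):
  c_1 = -6*23 + -20*26 + -15*-35 + 3*45 = 2
  c_2 = 0*23 + 8*26 + 2*-35 + -3*45 = 3
  c_3 = 1*23 + -3*26 + 1*-35 + 2*45 = 0
  c_4 = 0*23 + -3*26 + -1*-35 + 1*45 = 2
Base-2 expansion of each c_i:
  c_1 = 2 = 0·2^0 + 1·2^1
  c_2 = 3 = 1·2^0 + 1·2^1
  c_3 = 0
  c_4 = 2 = 0·2^0 + 1·2^1
Factor λ_0 = (0, 1, 0, 0)
Factor λ_1 = (1, 1, 0, 1)

((0, 1, 0, 0), (1, 1, 0, 1))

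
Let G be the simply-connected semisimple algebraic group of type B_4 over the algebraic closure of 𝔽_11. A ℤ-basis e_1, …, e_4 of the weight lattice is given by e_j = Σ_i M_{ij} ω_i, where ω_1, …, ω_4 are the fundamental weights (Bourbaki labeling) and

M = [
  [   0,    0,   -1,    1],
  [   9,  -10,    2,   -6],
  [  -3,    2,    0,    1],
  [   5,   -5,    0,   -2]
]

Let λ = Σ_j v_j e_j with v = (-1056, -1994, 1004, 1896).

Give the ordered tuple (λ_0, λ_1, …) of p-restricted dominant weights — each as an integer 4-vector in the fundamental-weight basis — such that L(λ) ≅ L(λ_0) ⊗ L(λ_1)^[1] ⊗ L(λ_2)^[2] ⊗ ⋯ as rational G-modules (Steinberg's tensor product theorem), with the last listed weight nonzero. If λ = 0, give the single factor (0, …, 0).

((1, 1, 9, 7), (4, 9, 9, 4), (7, 8, 8, 7))

Converting to the ω-basis (c_i = row i of M dotted with v = (-1056, -1994, 1004, 1896)):
  c_1 = (0)·(-1056) + (0)·(-1994) + (-1)·(1004) + 1·1896 = 892
  c_2 = (9)·(-1056) + (-10)·(-1994) + 2·1004 + (-6)·(1896) = 1068
  c_3 = (-3)·(-1056) + (2)·(-1994) + 0·1004 + 1·1896 = 1076
  c_4 = (5)·(-1056) + (-5)·(-1994) + 0·1004 + (-2)·(1896) = 898
Expand coordinatewise in base 11:
  c_1 = 892 = 1·11^0 + 4·11^1 + 7·11^2
  c_2 = 1068 = 1·11^0 + 9·11^1 + 8·11^2
  c_3 = 1076 = 9·11^0 + 9·11^1 + 8·11^2
  c_4 = 898 = 7·11^0 + 4·11^1 + 7·11^2
λ_0 = (1, 1, 9, 7)
λ_1 = (4, 9, 9, 4)
λ_2 = (7, 8, 8, 7)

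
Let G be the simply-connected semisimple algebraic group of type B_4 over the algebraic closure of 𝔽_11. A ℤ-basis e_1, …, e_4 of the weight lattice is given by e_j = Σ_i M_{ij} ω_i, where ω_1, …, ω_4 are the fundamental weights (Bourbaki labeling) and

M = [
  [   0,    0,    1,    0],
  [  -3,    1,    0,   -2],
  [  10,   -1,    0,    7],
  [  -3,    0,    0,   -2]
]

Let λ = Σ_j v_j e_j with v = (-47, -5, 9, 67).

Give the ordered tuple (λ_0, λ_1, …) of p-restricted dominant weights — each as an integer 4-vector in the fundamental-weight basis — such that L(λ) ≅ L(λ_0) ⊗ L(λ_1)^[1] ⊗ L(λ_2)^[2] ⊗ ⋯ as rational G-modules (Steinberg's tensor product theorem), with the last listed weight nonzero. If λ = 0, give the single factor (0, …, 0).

Change of basis e → ω: c = M·v where v = (-47, -5, 9, 67):
  c_1 = (0)·(-47) + (0)·(-5) + (1)·(9) + (0)·(67) = 9
  c_2 = (-3)·(-47) + (1)·(-5) + (0)·(9) + (-2)·(67) = 2
  c_3 = (10)·(-47) + (-1)·(-5) + (0)·(9) + (7)·(67) = 4
  c_4 = (-3)·(-47) + (0)·(-5) + (0)·(9) + (-2)·(67) = 7
Writing each c_i in base p = 11:
  c_1 = 9 = 9·11^0
  c_2 = 2 = 2·11^0
  c_3 = 4 = 4·11^0
  c_4 = 7 = 7·11^0
λ_0 = (9, 2, 4, 7)

((9, 2, 4, 7),)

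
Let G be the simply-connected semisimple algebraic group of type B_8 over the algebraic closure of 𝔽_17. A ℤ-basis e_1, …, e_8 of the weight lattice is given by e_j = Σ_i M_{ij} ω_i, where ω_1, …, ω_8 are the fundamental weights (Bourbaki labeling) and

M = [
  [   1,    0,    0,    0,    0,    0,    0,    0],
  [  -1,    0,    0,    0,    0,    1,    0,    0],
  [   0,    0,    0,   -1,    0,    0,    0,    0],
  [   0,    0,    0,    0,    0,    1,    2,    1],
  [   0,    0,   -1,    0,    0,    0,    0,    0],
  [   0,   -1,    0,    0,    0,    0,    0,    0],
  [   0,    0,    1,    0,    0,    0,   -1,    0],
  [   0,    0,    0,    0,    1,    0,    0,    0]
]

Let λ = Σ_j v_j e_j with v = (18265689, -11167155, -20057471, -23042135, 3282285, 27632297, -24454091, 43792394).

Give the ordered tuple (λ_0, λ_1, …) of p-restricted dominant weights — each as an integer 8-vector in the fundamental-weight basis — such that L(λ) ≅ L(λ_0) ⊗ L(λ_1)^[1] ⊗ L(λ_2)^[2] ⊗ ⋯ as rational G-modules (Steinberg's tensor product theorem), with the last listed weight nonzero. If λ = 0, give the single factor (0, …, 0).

In the fundamental-weight basis, λ has coordinates c = M·v (v = (18265689, -11167155, -20057471, -23042135, 3282285, 27632297, -24454091, 43792394)):
  c_1 = 1·18265689 + (0)·(-11167155) + (0)·(-20057471) + (0)·(-23042135) + 0·3282285 + 0·27632297 + (0)·(-24454091) + 0·43792394 = 18265689
  c_2 = (-1)·(18265689) + (0)·(-11167155) + (0)·(-20057471) + (0)·(-23042135) + 0·3282285 + 1·27632297 + (0)·(-24454091) + 0·43792394 = 9366608
  c_3 = 0·18265689 + (0)·(-11167155) + (0)·(-20057471) + (-1)·(-23042135) + 0·3282285 + 0·27632297 + (0)·(-24454091) + 0·43792394 = 23042135
  c_4 = 0·18265689 + (0)·(-11167155) + (0)·(-20057471) + (0)·(-23042135) + 0·3282285 + 1·27632297 + (2)·(-24454091) + 1·43792394 = 22516509
  c_5 = 0·18265689 + (0)·(-11167155) + (-1)·(-20057471) + (0)·(-23042135) + 0·3282285 + 0·27632297 + (0)·(-24454091) + 0·43792394 = 20057471
  c_6 = 0·18265689 + (-1)·(-11167155) + (0)·(-20057471) + (0)·(-23042135) + 0·3282285 + 0·27632297 + (0)·(-24454091) + 0·43792394 = 11167155
  c_7 = 0·18265689 + (0)·(-11167155) + (1)·(-20057471) + (0)·(-23042135) + 0·3282285 + 0·27632297 + (-1)·(-24454091) + 0·43792394 = 4396620
  c_8 = 0·18265689 + (0)·(-11167155) + (0)·(-20057471) + (0)·(-23042135) + 1·3282285 + 0·27632297 + (0)·(-24454091) + 0·43792394 = 3282285
p = 17; digits c_i = Σ_j d_{ij}·17^j, 0 ≤ d_{ij} < 17:
  c_1 = 18265689 = 5·17^0 + 1·17^1 + 14·17^2 + 11·17^3 + 14·17^4 + 12·17^5
  c_2 = 9366608 = 16·17^0 + 6·17^1 + 8·17^2 + 2·17^3 + 10·17^4 + 6·17^5
  c_3 = 23042135 = 12·17^0 + 9·17^1 + 0·17^2 + 15·17^3 + 3·17^4 + 16·17^5
  c_4 = 22516509 = 9·17^0 + 13·17^1 + 0·17^2 + 10·17^3 + 14·17^4 + 15·17^5
  c_5 = 20057471 = 4·17^0 + 0·17^1 + 9·17^2 + 2·17^3 + 2·17^4 + 14·17^5
  c_6 = 11167155 = 8·17^0 + 11·17^1 + 16·17^2 + 11·17^3 + 14·17^4 + 7·17^5
  c_7 = 4396620 = 12·17^0 + 3·17^1 + 15·17^2 + 10·17^3 + 1·17^4 + 3·17^5
  c_8 = 3282285 = 10·17^0 + 6·17^1 + 1·17^2 + 5·17^3 + 5·17^4 + 2·17^5
λ_0 = (5, 16, 12, 9, 4, 8, 12, 10)
λ_1 = (1, 6, 9, 13, 0, 11, 3, 6)
λ_2 = (14, 8, 0, 0, 9, 16, 15, 1)
λ_3 = (11, 2, 15, 10, 2, 11, 10, 5)
λ_4 = (14, 10, 3, 14, 2, 14, 1, 5)
λ_5 = (12, 6, 16, 15, 14, 7, 3, 2)

((5, 16, 12, 9, 4, 8, 12, 10), (1, 6, 9, 13, 0, 11, 3, 6), (14, 8, 0, 0, 9, 16, 15, 1), (11, 2, 15, 10, 2, 11, 10, 5), (14, 10, 3, 14, 2, 14, 1, 5), (12, 6, 16, 15, 14, 7, 3, 2))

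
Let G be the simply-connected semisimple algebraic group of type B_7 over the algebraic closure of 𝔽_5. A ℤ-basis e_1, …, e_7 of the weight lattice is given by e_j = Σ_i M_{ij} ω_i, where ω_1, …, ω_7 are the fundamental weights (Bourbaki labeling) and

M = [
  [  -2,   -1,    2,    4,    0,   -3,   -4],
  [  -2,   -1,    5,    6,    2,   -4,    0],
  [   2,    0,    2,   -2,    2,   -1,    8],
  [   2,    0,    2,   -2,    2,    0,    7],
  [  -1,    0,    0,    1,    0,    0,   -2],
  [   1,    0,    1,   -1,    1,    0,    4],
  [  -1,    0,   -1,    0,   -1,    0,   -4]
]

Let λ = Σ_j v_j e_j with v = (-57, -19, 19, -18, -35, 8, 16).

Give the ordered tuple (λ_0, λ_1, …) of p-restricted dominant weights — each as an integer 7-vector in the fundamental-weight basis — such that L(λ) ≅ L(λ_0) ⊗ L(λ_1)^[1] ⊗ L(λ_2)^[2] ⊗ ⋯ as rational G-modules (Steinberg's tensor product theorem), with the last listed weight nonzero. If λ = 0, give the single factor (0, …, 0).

((1, 3, 0, 2, 2, 4, 4), (2, 3, 2, 0, 1, 1, 1))

Change of basis e → ω: c = M·v where v = (-57, -19, 19, -18, -35, 8, 16):
  c_1 = -2*-57 + -1*-19 + 2*19 + 4*-18 + 0*-35 + -3*8 + -4*16 = 11
  c_2 = -2*-57 + -1*-19 + 5*19 + 6*-18 + 2*-35 + -4*8 + 0*16 = 18
  c_3 = 2*-57 + 0*-19 + 2*19 + -2*-18 + 2*-35 + -1*8 + 8*16 = 10
  c_4 = 2*-57 + 0*-19 + 2*19 + -2*-18 + 2*-35 + 0*8 + 7*16 = 2
  c_5 = -1*-57 + 0*-19 + 0*19 + 1*-18 + 0*-35 + 0*8 + -2*16 = 7
  c_6 = 1*-57 + 0*-19 + 1*19 + -1*-18 + 1*-35 + 0*8 + 4*16 = 9
  c_7 = -1*-57 + 0*-19 + -1*19 + 0*-18 + -1*-35 + 0*8 + -4*16 = 9
Base-5 expansion of each c_i:
  c_1 = 11 = 1·5^0 + 2·5^1
  c_2 = 18 = 3·5^0 + 3·5^1
  c_3 = 10 = 0·5^0 + 2·5^1
  c_4 = 2 = 2·5^0
  c_5 = 7 = 2·5^0 + 1·5^1
  c_6 = 9 = 4·5^0 + 1·5^1
  c_7 = 9 = 4·5^0 + 1·5^1
λ_0 = (1, 3, 0, 2, 2, 4, 4)
λ_1 = (2, 3, 2, 0, 1, 1, 1)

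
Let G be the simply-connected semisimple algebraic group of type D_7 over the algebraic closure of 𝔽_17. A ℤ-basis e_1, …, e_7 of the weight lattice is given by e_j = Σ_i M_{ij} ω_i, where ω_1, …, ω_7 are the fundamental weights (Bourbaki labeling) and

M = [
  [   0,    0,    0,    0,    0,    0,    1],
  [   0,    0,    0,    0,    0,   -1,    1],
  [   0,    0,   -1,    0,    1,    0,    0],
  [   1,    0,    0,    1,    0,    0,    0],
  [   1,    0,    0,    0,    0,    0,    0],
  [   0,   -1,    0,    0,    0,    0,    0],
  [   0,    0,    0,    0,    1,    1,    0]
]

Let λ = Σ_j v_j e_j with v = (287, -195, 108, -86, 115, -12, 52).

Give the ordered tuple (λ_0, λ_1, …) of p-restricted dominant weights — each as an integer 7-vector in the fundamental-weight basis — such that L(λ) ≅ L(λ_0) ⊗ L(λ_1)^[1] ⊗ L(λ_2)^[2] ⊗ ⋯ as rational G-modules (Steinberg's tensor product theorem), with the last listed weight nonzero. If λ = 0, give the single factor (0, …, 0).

((1, 13, 7, 14, 15, 8, 1), (3, 3, 0, 11, 16, 11, 6))

Change of basis e → ω: c = M·v where v = (287, -195, 108, -86, 115, -12, 52):
  c_1 = 0·287 + (0)·(-195) + 0·108 + (0)·(-86) + 0·115 + (0)·(-12) + 1·52 = 52
  c_2 = 0·287 + (0)·(-195) + 0·108 + (0)·(-86) + 0·115 + (-1)·(-12) + 1·52 = 64
  c_3 = 0·287 + (0)·(-195) + (-1)·(108) + (0)·(-86) + 1·115 + (0)·(-12) + 0·52 = 7
  c_4 = 1·287 + (0)·(-195) + 0·108 + (1)·(-86) + 0·115 + (0)·(-12) + 0·52 = 201
  c_5 = 1·287 + (0)·(-195) + 0·108 + (0)·(-86) + 0·115 + (0)·(-12) + 0·52 = 287
  c_6 = 0·287 + (-1)·(-195) + 0·108 + (0)·(-86) + 0·115 + (0)·(-12) + 0·52 = 195
  c_7 = 0·287 + (0)·(-195) + 0·108 + (0)·(-86) + 1·115 + (1)·(-12) + 0·52 = 103
p = 17; digits c_i = Σ_j d_{ij}·17^j, 0 ≤ d_{ij} < 17:
  c_1 = 52 = 1·17^0 + 3·17^1
  c_2 = 64 = 13·17^0 + 3·17^1
  c_3 = 7 = 7·17^0
  c_4 = 201 = 14·17^0 + 11·17^1
  c_5 = 287 = 15·17^0 + 16·17^1
  c_6 = 195 = 8·17^0 + 11·17^1
  c_7 = 103 = 1·17^0 + 6·17^1
λ_0 = (1, 13, 7, 14, 15, 8, 1)
λ_1 = (3, 3, 0, 11, 16, 11, 6)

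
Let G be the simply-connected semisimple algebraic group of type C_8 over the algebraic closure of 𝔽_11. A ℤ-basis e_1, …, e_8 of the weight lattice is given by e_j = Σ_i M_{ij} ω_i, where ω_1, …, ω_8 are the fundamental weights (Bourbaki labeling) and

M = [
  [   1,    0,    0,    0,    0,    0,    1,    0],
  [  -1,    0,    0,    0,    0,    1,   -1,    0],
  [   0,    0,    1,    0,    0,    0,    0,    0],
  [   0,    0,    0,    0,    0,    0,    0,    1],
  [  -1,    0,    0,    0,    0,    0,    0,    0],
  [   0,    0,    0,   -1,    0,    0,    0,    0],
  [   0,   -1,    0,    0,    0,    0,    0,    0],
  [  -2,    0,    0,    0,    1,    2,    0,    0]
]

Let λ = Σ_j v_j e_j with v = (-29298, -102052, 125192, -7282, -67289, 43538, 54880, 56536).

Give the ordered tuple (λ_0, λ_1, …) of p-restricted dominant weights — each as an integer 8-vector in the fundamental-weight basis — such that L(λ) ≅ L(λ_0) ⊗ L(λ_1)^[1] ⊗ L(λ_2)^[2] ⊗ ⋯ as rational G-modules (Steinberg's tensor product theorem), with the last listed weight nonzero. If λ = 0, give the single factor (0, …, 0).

Change of basis e → ω: c = M·v where v = (-29298, -102052, 125192, -7282, -67289, 43538, 54880, 56536):
  c_1 = (1)·(-29298) + (0)·(-102052) + 0·125192 + (0)·(-7282) + (0)·(-67289) + 0·43538 + 1·54880 + 0·56536 = 25582
  c_2 = (-1)·(-29298) + (0)·(-102052) + 0·125192 + (0)·(-7282) + (0)·(-67289) + 1·43538 + (-1)·(54880) + 0·56536 = 17956
  c_3 = (0)·(-29298) + (0)·(-102052) + 1·125192 + (0)·(-7282) + (0)·(-67289) + 0·43538 + 0·54880 + 0·56536 = 125192
  c_4 = (0)·(-29298) + (0)·(-102052) + 0·125192 + (0)·(-7282) + (0)·(-67289) + 0·43538 + 0·54880 + 1·56536 = 56536
  c_5 = (-1)·(-29298) + (0)·(-102052) + 0·125192 + (0)·(-7282) + (0)·(-67289) + 0·43538 + 0·54880 + 0·56536 = 29298
  c_6 = (0)·(-29298) + (0)·(-102052) + 0·125192 + (-1)·(-7282) + (0)·(-67289) + 0·43538 + 0·54880 + 0·56536 = 7282
  c_7 = (0)·(-29298) + (-1)·(-102052) + 0·125192 + (0)·(-7282) + (0)·(-67289) + 0·43538 + 0·54880 + 0·56536 = 102052
  c_8 = (-2)·(-29298) + (0)·(-102052) + 0·125192 + (0)·(-7282) + (1)·(-67289) + 2·43538 + 0·54880 + 0·56536 = 78383
Expand coordinatewise in base 11:
  c_1 = 25582 = 7·11^0 + 4·11^1 + 2·11^2 + 8·11^3 + 1·11^4
  c_2 = 17956 = 4·11^0 + 4·11^1 + 5·11^2 + 2·11^3 + 1·11^4
  c_3 = 125192 = 1·11^0 + 7·11^1 + 0·11^2 + 6·11^3 + 8·11^4
  c_4 = 56536 = 7·11^0 + 2·11^1 + 5·11^2 + 9·11^3 + 3·11^4
  c_5 = 29298 = 5·11^0 + 1·11^1 + 0·11^2 + 0·11^3 + 2·11^4
  c_6 = 7282 = 0·11^0 + 2·11^1 + 5·11^2 + 5·11^3
  c_7 = 102052 = 5·11^0 + 4·11^1 + 7·11^2 + 10·11^3 + 6·11^4
  c_8 = 78383 = 8·11^0 + 8·11^1 + 9·11^2 + 3·11^3 + 5·11^4
Factor λ_0 = (7, 4, 1, 7, 5, 0, 5, 8)
Factor λ_1 = (4, 4, 7, 2, 1, 2, 4, 8)
Factor λ_2 = (2, 5, 0, 5, 0, 5, 7, 9)
Factor λ_3 = (8, 2, 6, 9, 0, 5, 10, 3)
Factor λ_4 = (1, 1, 8, 3, 2, 0, 6, 5)

((7, 4, 1, 7, 5, 0, 5, 8), (4, 4, 7, 2, 1, 2, 4, 8), (2, 5, 0, 5, 0, 5, 7, 9), (8, 2, 6, 9, 0, 5, 10, 3), (1, 1, 8, 3, 2, 0, 6, 5))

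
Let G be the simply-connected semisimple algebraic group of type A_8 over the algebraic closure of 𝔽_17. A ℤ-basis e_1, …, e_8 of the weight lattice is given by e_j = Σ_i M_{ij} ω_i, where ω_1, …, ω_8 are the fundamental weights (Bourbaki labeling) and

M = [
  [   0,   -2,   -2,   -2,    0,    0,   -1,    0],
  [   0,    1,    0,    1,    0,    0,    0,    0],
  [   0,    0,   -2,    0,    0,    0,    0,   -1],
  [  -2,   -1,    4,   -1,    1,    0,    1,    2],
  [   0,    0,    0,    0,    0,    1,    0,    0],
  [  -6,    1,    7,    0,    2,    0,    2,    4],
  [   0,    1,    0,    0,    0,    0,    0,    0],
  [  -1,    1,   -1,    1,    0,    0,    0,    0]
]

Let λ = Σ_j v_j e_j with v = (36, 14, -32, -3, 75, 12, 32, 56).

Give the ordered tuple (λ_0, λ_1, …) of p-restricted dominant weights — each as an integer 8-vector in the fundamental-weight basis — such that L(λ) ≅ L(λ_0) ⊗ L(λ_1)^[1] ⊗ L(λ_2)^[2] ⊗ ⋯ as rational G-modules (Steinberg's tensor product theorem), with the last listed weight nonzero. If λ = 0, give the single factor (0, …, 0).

((10, 11, 8, 8, 12, 12, 14, 7),)

Converting to the ω-basis (c_i = row i of M dotted with v = (36, 14, -32, -3, 75, 12, 32, 56)):
  c_1 = 0·36 + (-2)·(14) + (-2)·(-32) + (-2)·(-3) + 0·75 + 0·12 + (-1)·(32) + 0·56 = 10
  c_2 = 0·36 + 1·14 + (0)·(-32) + (1)·(-3) + 0·75 + 0·12 + 0·32 + 0·56 = 11
  c_3 = 0·36 + 0·14 + (-2)·(-32) + (0)·(-3) + 0·75 + 0·12 + 0·32 + (-1)·(56) = 8
  c_4 = (-2)·(36) + (-1)·(14) + (4)·(-32) + (-1)·(-3) + 1·75 + 0·12 + 1·32 + 2·56 = 8
  c_5 = 0·36 + 0·14 + (0)·(-32) + (0)·(-3) + 0·75 + 1·12 + 0·32 + 0·56 = 12
  c_6 = (-6)·(36) + 1·14 + (7)·(-32) + (0)·(-3) + 2·75 + 0·12 + 2·32 + 4·56 = 12
  c_7 = 0·36 + 1·14 + (0)·(-32) + (0)·(-3) + 0·75 + 0·12 + 0·32 + 0·56 = 14
  c_8 = (-1)·(36) + 1·14 + (-1)·(-32) + (1)·(-3) + 0·75 + 0·12 + 0·32 + 0·56 = 7
p = 17; digits c_i = Σ_j d_{ij}·17^j, 0 ≤ d_{ij} < 17:
  c_1 = 10 = 10·17^0
  c_2 = 11 = 11·17^0
  c_3 = 8 = 8·17^0
  c_4 = 8 = 8·17^0
  c_5 = 12 = 12·17^0
  c_6 = 12 = 12·17^0
  c_7 = 14 = 14·17^0
  c_8 = 7 = 7·17^0
Factor λ_0 = (10, 11, 8, 8, 12, 12, 14, 7)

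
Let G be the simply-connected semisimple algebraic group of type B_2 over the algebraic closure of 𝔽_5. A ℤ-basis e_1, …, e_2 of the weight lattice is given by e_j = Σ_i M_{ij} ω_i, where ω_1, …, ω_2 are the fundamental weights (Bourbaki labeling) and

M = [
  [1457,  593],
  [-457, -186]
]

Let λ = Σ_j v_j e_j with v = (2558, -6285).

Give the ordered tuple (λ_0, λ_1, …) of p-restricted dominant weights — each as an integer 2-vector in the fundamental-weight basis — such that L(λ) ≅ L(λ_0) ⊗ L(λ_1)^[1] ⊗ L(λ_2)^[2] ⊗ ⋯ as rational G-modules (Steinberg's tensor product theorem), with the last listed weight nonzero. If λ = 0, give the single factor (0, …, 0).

Converting to the ω-basis (c_i = row i of M dotted with v = (2558, -6285)):
  c_1 = 1457·2558 + (593)·(-6285) = 1
  c_2 = (-457)·(2558) + (-186)·(-6285) = 4
p = 5; digits c_i = Σ_j d_{ij}·5^j, 0 ≤ d_{ij} < 5:
  c_1 = 1 = 1·5^0
  c_2 = 4 = 4·5^0
p-restricted factor λ_0 = (1, 4)

((1, 4),)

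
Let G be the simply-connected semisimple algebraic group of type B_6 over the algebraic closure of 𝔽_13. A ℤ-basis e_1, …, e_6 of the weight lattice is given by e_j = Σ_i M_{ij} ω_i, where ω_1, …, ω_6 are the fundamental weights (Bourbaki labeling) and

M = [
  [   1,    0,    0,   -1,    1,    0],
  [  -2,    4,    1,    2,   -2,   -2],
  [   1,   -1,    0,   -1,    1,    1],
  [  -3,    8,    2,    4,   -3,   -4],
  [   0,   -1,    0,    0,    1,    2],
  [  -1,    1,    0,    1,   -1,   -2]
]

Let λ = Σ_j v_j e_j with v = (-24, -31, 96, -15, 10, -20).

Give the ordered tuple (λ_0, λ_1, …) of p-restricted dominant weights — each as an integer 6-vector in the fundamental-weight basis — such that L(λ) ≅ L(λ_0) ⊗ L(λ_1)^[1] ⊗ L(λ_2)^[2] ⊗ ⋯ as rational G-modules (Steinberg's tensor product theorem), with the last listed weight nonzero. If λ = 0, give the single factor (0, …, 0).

((1, 10, 12, 6, 1, 8),)

ω-coordinates c = M·v, v = (-24, -31, 96, -15, 10, -20):
  c_1 = 1*-24 + 0*-31 + 0*96 + -1*-15 + 1*10 + 0*-20 = 1
  c_2 = -2*-24 + 4*-31 + 1*96 + 2*-15 + -2*10 + -2*-20 = 10
  c_3 = 1*-24 + -1*-31 + 0*96 + -1*-15 + 1*10 + 1*-20 = 12
  c_4 = -3*-24 + 8*-31 + 2*96 + 4*-15 + -3*10 + -4*-20 = 6
  c_5 = 0*-24 + -1*-31 + 0*96 + 0*-15 + 1*10 + 2*-20 = 1
  c_6 = -1*-24 + 1*-31 + 0*96 + 1*-15 + -1*10 + -2*-20 = 8
Writing each c_i in base p = 13:
  c_1 = 1 = 1·13^0
  c_2 = 10 = 10·13^0
  c_3 = 12 = 12·13^0
  c_4 = 6 = 6·13^0
  c_5 = 1 = 1·13^0
  c_6 = 8 = 8·13^0
p-restricted factor λ_0 = (1, 10, 12, 6, 1, 8)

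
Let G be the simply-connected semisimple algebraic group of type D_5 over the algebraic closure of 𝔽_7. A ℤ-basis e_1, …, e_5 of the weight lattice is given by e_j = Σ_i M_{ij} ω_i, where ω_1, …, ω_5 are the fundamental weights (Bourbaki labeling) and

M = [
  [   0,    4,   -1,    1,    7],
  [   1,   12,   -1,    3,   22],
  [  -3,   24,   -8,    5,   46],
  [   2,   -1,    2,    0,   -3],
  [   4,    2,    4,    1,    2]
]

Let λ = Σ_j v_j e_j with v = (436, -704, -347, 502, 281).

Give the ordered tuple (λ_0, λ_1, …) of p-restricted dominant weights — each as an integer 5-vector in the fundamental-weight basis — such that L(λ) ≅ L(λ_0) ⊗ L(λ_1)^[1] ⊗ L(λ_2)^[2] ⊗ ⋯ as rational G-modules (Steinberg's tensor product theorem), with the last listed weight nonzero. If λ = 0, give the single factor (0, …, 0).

Converting to the ω-basis (c_i = row i of M dotted with v = (436, -704, -347, 502, 281)):
  c_1 = 0·436 + (4)·(-704) + (-1)·(-347) + 1·502 + 7·281 = 0
  c_2 = 1·436 + (12)·(-704) + (-1)·(-347) + 3·502 + 22·281 = 23
  c_3 = (-3)·(436) + (24)·(-704) + (-8)·(-347) + 5·502 + 46·281 = 8
  c_4 = 2·436 + (-1)·(-704) + (2)·(-347) + 0·502 + (-3)·(281) = 39
  c_5 = 4·436 + (2)·(-704) + (4)·(-347) + 1·502 + 2·281 = 12
p = 7; digits c_i = Σ_j d_{ij}·7^j, 0 ≤ d_{ij} < 7:
  c_1 = 0
  c_2 = 23 = 2·7^0 + 3·7^1
  c_3 = 8 = 1·7^0 + 1·7^1
  c_4 = 39 = 4·7^0 + 5·7^1
  c_5 = 12 = 5·7^0 + 1·7^1
p-restricted factor λ_0 = (0, 2, 1, 4, 5)
p-restricted factor λ_1 = (0, 3, 1, 5, 1)

((0, 2, 1, 4, 5), (0, 3, 1, 5, 1))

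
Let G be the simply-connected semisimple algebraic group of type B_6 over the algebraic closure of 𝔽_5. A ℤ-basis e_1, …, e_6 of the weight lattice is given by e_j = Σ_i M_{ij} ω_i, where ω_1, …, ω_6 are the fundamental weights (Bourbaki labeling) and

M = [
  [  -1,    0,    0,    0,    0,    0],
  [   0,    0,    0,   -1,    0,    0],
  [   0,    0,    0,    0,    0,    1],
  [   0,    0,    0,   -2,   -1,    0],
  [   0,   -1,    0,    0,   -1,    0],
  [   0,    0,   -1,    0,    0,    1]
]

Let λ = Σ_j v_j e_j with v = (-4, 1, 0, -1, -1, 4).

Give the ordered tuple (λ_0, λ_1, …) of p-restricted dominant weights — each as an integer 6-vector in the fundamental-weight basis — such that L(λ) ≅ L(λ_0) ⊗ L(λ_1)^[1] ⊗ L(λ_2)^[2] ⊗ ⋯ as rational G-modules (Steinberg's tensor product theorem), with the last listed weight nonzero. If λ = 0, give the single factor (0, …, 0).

((4, 1, 4, 3, 0, 4),)

Converting to the ω-basis (c_i = row i of M dotted with v = (-4, 1, 0, -1, -1, 4)):
  c_1 = -1*-4 + 0*1 + 0*0 + 0*-1 + 0*-1 + 0*4 = 4
  c_2 = 0*-4 + 0*1 + 0*0 + -1*-1 + 0*-1 + 0*4 = 1
  c_3 = 0*-4 + 0*1 + 0*0 + 0*-1 + 0*-1 + 1*4 = 4
  c_4 = 0*-4 + 0*1 + 0*0 + -2*-1 + -1*-1 + 0*4 = 3
  c_5 = 0*-4 + -1*1 + 0*0 + 0*-1 + -1*-1 + 0*4 = 0
  c_6 = 0*-4 + 0*1 + -1*0 + 0*-1 + 0*-1 + 1*4 = 4
p = 5; digits c_i = Σ_j d_{ij}·5^j, 0 ≤ d_{ij} < 5:
  c_1 = 4 = 4·5^0
  c_2 = 1 = 1·5^0
  c_3 = 4 = 4·5^0
  c_4 = 3 = 3·5^0
  c_5 = 0
  c_6 = 4 = 4·5^0
Factor λ_0 = (4, 1, 4, 3, 0, 4)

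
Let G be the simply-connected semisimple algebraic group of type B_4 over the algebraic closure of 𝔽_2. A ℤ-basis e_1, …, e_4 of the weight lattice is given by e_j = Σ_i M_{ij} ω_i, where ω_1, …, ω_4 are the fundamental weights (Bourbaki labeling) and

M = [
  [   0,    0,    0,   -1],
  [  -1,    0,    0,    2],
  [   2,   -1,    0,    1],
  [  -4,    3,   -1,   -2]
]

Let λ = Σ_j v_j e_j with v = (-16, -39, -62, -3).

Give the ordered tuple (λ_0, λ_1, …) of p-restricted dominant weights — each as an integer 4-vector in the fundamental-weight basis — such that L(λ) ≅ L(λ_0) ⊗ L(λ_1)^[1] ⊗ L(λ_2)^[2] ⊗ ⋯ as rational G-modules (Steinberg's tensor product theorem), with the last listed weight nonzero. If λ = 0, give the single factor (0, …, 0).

ω-coordinates c = M·v, v = (-16, -39, -62, -3):
  c_1 = 0*-16 + 0*-39 + 0*-62 + -1*-3 = 3
  c_2 = -1*-16 + 0*-39 + 0*-62 + 2*-3 = 10
  c_3 = 2*-16 + -1*-39 + 0*-62 + 1*-3 = 4
  c_4 = -4*-16 + 3*-39 + -1*-62 + -2*-3 = 15
Base-2 expansion of each c_i:
  c_1 = 3 = 1·2^0 + 1·2^1
  c_2 = 10 = 0·2^0 + 1·2^1 + 0·2^2 + 1·2^3
  c_3 = 4 = 0·2^0 + 0·2^1 + 1·2^2
  c_4 = 15 = 1·2^0 + 1·2^1 + 1·2^2 + 1·2^3
λ_0 = (1, 0, 0, 1)
λ_1 = (1, 1, 0, 1)
λ_2 = (0, 0, 1, 1)
λ_3 = (0, 1, 0, 1)

((1, 0, 0, 1), (1, 1, 0, 1), (0, 0, 1, 1), (0, 1, 0, 1))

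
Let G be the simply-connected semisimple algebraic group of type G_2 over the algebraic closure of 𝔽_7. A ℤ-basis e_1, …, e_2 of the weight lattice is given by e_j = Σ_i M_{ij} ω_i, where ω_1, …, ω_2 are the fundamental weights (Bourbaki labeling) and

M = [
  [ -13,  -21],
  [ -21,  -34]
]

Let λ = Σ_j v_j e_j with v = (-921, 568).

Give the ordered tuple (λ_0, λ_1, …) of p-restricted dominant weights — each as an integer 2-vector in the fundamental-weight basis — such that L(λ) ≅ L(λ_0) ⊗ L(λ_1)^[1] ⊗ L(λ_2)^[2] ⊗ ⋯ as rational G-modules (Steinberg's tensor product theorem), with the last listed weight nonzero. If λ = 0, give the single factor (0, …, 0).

ω-coordinates c = M·v, v = (-921, 568):
  c_1 = -13*-921 + -21*568 = 45
  c_2 = -21*-921 + -34*568 = 29
Base-7 expansion of each c_i:
  c_1 = 45 = 3·7^0 + 6·7^1
  c_2 = 29 = 1·7^0 + 4·7^1
λ_0 = (3, 1)
λ_1 = (6, 4)

((3, 1), (6, 4))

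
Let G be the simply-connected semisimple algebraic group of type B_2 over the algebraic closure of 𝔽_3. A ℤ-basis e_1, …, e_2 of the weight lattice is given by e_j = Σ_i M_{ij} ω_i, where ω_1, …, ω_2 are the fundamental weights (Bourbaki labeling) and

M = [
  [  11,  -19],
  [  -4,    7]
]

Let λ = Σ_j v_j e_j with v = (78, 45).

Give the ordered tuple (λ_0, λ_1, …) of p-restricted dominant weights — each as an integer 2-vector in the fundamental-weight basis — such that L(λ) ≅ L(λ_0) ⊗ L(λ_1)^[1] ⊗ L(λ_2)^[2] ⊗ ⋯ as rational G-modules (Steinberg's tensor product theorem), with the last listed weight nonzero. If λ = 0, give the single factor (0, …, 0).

((0, 0), (1, 1))

ω-coordinates c = M·v, v = (78, 45):
  c_1 = (11)·(78) + (-19)·(45) = 3
  c_2 = (-4)·(78) + (7)·(45) = 3
Expand coordinatewise in base 3:
  c_1 = 3 = 0·3^0 + 1·3^1
  c_2 = 3 = 0·3^0 + 1·3^1
λ_0 = (0, 0)
λ_1 = (1, 1)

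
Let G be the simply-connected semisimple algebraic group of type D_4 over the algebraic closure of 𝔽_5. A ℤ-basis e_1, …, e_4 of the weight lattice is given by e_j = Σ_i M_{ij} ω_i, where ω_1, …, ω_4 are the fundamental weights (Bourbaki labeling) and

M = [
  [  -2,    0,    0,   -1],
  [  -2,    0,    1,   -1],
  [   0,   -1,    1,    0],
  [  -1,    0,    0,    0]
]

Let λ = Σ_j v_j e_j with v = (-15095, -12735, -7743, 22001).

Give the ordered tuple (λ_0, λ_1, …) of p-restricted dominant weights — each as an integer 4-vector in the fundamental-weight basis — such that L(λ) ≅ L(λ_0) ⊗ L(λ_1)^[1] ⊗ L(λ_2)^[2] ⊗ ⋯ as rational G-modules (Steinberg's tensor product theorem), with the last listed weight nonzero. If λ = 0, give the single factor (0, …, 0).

Compute c_i = Σ_j M_{ij} v_j with v = (-15095, -12735, -7743, 22001):
  c_1 = (-2)·(-15095) + (0)·(-12735) + (0)·(-7743) + (-1)·(22001) = 8189
  c_2 = (-2)·(-15095) + (0)·(-12735) + (1)·(-7743) + (-1)·(22001) = 446
  c_3 = (0)·(-15095) + (-1)·(-12735) + (1)·(-7743) + 0·22001 = 4992
  c_4 = (-1)·(-15095) + (0)·(-12735) + (0)·(-7743) + 0·22001 = 15095
Base-5 expansion of each c_i:
  c_1 = 8189 = 4·5^0 + 2·5^1 + 2·5^2 + 0·5^3 + 3·5^4 + 2·5^5
  c_2 = 446 = 1·5^0 + 4·5^1 + 2·5^2 + 3·5^3
  c_3 = 4992 = 2·5^0 + 3·5^1 + 4·5^2 + 4·5^3 + 2·5^4 + 1·5^5
  c_4 = 15095 = 0·5^0 + 4·5^1 + 3·5^2 + 0·5^3 + 4·5^4 + 4·5^5
Factor λ_0 = (4, 1, 2, 0)
Factor λ_1 = (2, 4, 3, 4)
Factor λ_2 = (2, 2, 4, 3)
Factor λ_3 = (0, 3, 4, 0)
Factor λ_4 = (3, 0, 2, 4)
Factor λ_5 = (2, 0, 1, 4)

((4, 1, 2, 0), (2, 4, 3, 4), (2, 2, 4, 3), (0, 3, 4, 0), (3, 0, 2, 4), (2, 0, 1, 4))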